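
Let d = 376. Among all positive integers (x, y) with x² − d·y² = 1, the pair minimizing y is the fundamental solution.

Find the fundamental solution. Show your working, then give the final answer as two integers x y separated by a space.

2143295 110532

√376 → a₀=19, period (2,1,1,3,1,…,1,2,38); ℓ=16 even so k=15
a_0=19:  p_0=19·1+0=19,  q_0=19·0+1=1
…
a_3=1:  p_3=1·58+39=97,  q_3=1·3+2=5
a_4=3:  p_4=3·97+58=349,  q_4=3·5+3=18
…
a_6=2:  p_6=2·446+349=1241,  q_6=2·23+18=64
a_7=2:  p_7=2·1241+446=2928,  q_7=2·64+23=151
a_8=4:  p_8=4·2928+1241=12953,  q_8=4·151+64=668
a_9=2:  p_9=2·12953+2928=28834,  q_9=2·668+151=1487
…
a_11=1:  p_11=1·70621+28834=99455,  q_11=1·3642+1487=5129
a_12=3:  p_12=3·99455+70621=368986,  q_12=3·5129+3642=19029
…
a_14=1:  p_14=1·468441+368986=837427,  q_14=1·24158+19029=43187
a_15=2:  p_15=2·837427+468441=2143295,  q_15=2·43187+24158=110532
→ (2143295, 110532).  Check: 2143295²=4593713457025, 376·110532²=4593713457024, difference 1.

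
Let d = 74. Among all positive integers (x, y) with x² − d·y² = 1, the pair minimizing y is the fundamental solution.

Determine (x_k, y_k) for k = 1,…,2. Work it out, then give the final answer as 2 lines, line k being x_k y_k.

3699 430
27365201 3181140

d=74: √d = [8; 1,1,1,1,16] (ℓ=5, odd), read p_9/q_9
k=0  a_k=8  p_k/q_k = 8/1
k=1  a_k=1  p_k/q_k = 9/1
k=2  a_k=1  p_k/q_k = 17/2
k=3  a_k=1  p_k/q_k = 26/3
k=4  a_k=1  p_k/q_k = 43/5
k=5  a_k=16  p_k/q_k = 714/83
k=6  a_k=1  p_k/q_k = 757/88
k=7  a_k=1  p_k/q_k = 1471/171
k=8  a_k=1  p_k/q_k = 2228/259
k=9  a_k=1  p_k/q_k = 3699/430
→ (3699, 430).  Check: 3699²=13682601, 74·430²=13682600, difference 1.
k=2:  x_2 = 3699·3699+74·430·430 = 27365201,  y_2 = 3699·430+430·3699 = 3181140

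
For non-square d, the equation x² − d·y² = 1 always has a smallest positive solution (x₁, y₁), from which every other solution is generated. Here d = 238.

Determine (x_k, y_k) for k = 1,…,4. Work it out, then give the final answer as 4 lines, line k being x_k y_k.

11663 756
272051137 17634456
6345864809999 411341319900
148023642285985537 9594947610352944

d=238: √d = [15; 2,2,1,14,1,2,2,30] (ℓ=8, even), read p_7/q_7
i=0: a=15 ⇒ p=15, q=1
i=1: a=2 ⇒ p=31, q=2
i=2: a=2 ⇒ p=77, q=5
i=3: a=1 ⇒ p=108, q=7
i=4: a=14 ⇒ p=1589, q=103
…
i=6: a=2 ⇒ p=4983, q=323
i=7: a=2 ⇒ p=11663, q=756
→ (11663, 756).  Check: 11663²=136025569, 238·756²=136025568, difference 1.
n=2: (11663,756)∘(11663,756) = (11663·11663+238·756·756, 11663·756+756·11663) = (272051137,17634456)
n=3: (272051137,17634456)∘(11663,756) = (11663·272051137+238·756·17634456, 11663·17634456+756·272051137) = (6345864809999,411341319900)
n=4: (6345864809999,411341319900)∘(11663,756) = (11663·6345864809999+238·756·411341319900, 11663·411341319900+756·6345864809999) = (148023642285985537,9594947610352944)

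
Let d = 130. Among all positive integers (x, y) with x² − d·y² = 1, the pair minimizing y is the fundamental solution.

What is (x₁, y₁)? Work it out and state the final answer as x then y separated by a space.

6499 570

√130 = [11; 2,2,22, …], period ℓ=3 (odd) → k=5
a_0=11:  p_0=11·1+0=11,  q_0=11·0+1=1
a_1=2:  p_1=2·11+1=23,  q_1=2·1+0=2
…
a_3=22:  p_3=22·57+23=1277,  q_3=22·5+2=112
a_4=2:  p_4=2·1277+57=2611,  q_4=2·112+5=229
a_5=2:  p_5=2·2611+1277=6499,  q_5=2·229+112=570
fundamental: x₁=6499, y₁=570  (since 42237001 − 130·324900 = 1)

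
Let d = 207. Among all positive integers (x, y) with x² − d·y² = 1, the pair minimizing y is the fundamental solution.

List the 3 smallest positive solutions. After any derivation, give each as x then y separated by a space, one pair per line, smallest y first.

1151 80
2649601 184160
6099380351 423936240

d=207: √d = [14; 2,1,1,2,1,1,2,28] (ℓ=8, even), read p_7/q_7
k=0  a_k=14  p_k/q_k = 14/1
k=1  a_k=2  p_k/q_k = 29/2
…
k=3  a_k=1  p_k/q_k = 72/5
k=4  a_k=2  p_k/q_k = 187/13
…
k=6  a_k=1  p_k/q_k = 446/31
k=7  a_k=2  p_k/q_k = 1151/80
→ (1151, 80).  Check: 1151²=1324801, 207·80²=1324800, difference 1.
(1151+80√207)^2 = 2649601 + 184160√207
(1151+80√207)^3 = 6099380351 + 423936240√207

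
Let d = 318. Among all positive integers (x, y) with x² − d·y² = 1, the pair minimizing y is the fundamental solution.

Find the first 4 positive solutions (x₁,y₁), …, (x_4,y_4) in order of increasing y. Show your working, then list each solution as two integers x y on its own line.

[17; 1,4,1,34] for √318; ℓ=4 ⇒ convergent index 3
a_0=17:  p_0=17·1+0=17,  q_0=17·0+1=1
a_1=1:  p_1=1·17+1=18,  q_1=1·1+0=1
a_2=4:  p_2=4·18+17=89,  q_2=4·1+1=5
a_3=1:  p_3=1·89+18=107,  q_3=1·5+1=6
fundamental: x₁=107, y₁=6  (since 11449 − 318·36 = 1)
(107+6√318)^2 = 22897 + 1284√318
(107+6√318)^3 = 4899851 + 274770√318
(107+6√318)^4 = 1048545217 + 58799496√318

107 6
22897 1284
4899851 274770
1048545217 58799496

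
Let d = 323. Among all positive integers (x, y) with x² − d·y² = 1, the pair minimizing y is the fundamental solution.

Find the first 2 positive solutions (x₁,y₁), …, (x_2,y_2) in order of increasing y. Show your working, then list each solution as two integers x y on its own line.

d=323: √d = [17; 1,34] (ℓ=2, even), read p_1/q_1
step 0: (17, 1)  from 17·(1,0) + (0,1)
step 1: (18, 1)  from 1·(17,1) + (1,0)
→ (18, 1).  Check: 18²=324, 323·1²=323, difference 1.
(18+1√323)^2 = 647 + 36√323

18 1
647 36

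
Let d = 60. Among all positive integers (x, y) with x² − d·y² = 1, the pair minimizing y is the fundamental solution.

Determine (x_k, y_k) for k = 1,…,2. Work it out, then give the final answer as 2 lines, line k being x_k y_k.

√60 → a₀=7, period (1,2,1,14); ℓ=4 even so k=3
step 0: (7, 1)  from 7·(1,0) + (0,1)
step 1: (8, 1)  from 1·(7,1) + (1,0)
step 2: (23, 3)  from 2·(8,1) + (7,1)
step 3: (31, 4)  from 1·(23,3) + (8,1)
fundamental: x₁=31, y₁=4  (since 961 − 60·16 = 1)
(31+4√60)^2 = 1921 + 248√60

31 4
1921 248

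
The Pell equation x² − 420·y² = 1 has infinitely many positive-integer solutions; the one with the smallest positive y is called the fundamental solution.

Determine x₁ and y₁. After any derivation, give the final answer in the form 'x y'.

[20; 2,40] for √420; ℓ=2 ⇒ convergent index 1
a_0=20:  p_0=20·1+0=20,  q_0=20·0+1=1
a_1=2:  p_1=2·20+1=41,  q_1=2·1+0=2
(x₁, y₁) = (41, 2);  41² − 420·2² = 1 ✓

41 2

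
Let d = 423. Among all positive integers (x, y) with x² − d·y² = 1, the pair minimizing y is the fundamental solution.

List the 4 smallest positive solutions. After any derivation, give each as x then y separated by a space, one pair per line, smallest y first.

4607 224
42448897 2063936
391124132351 19017106080
3603817713033217 175223613357184

√423 → a₀=20, period (1,1,3,4,3,1,1,40); ℓ=8 even so k=7
a_0=20:  p_0=20·1+0=20,  q_0=20·0+1=1
…
a_3=3:  p_3=3·41+21=144,  q_3=3·2+1=7
…
a_5=3:  p_5=3·617+144=1995,  q_5=3·30+7=97
a_6=1:  p_6=1·1995+617=2612,  q_6=1·97+30=127
a_7=1:  p_7=1·2612+1995=4607,  q_7=1·127+97=224
(x₁, y₁) = (4607, 224);  4607² − 423·224² = 1 ✓
n=2: (4607,224)∘(4607,224) = (4607·4607+423·224·224, 4607·224+224·4607) = (42448897,2063936)
n=3: (42448897,2063936)∘(4607,224) = (4607·42448897+423·224·2063936, 4607·2063936+224·42448897) = (391124132351,19017106080)
n=4: (391124132351,19017106080)∘(4607,224) = (4607·391124132351+423·224·19017106080, 4607·19017106080+224·391124132351) = (3603817713033217,175223613357184)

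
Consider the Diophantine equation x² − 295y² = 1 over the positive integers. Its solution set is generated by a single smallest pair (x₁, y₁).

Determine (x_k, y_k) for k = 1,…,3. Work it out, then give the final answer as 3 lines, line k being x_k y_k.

[17; 5,1,2,3,2,6,2,3,2,1,5,34] for √295; ℓ=12 ⇒ convergent index 11
step 0: (17, 1)  from 17·(1,0) + (0,1)
…
step 3: (292, 17)  from 2·(103,6) + (86,5)
…
step 6: (14479, 843)  from 6·(2250,131) + (979,57)
…
step 9: (247414, 14405)  from 2·(108103,6294) + (31208,1817)
step 10: (355517, 20699)  from 1·(247414,14405) + (108103,6294)
step 11: (2024999, 117900)  from 5·(355517,20699) + (247414,14405)
(x₁, y₁) = (2024999, 117900);  2024999² − 295·117900² = 1 ✓
(2024999+117900√295)^2 = 8201241900001 + 477494764200√295
(2024999+117900√295)^3 = 33215013292518224999 + 1933852840020353700√295

2024999 117900
8201241900001 477494764200
33215013292518224999 1933852840020353700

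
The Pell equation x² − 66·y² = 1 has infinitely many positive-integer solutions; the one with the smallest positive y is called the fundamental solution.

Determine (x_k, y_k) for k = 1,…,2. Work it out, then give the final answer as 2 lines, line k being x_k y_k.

65 8
8449 1040

√66 → a₀=8, period (8,16); ℓ=2 even so k=1
step 0: (8, 1)  from 8·(1,0) + (0,1)
step 1: (65, 8)  from 8·(8,1) + (1,0)
(x₁, y₁) = (65, 8);  65² − 66·8² = 1 ✓
k=2:  x_2 = 65·65+66·8·8 = 8449,  y_2 = 65·8+8·65 = 1040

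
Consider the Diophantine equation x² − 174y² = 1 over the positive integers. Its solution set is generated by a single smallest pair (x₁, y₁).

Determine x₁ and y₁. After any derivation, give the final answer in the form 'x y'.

d=174: √d = [13; 5,4,5,26] (ℓ=4, even), read p_3/q_3
i=0: a=13 ⇒ p=13, q=1
…
i=2: a=4 ⇒ p=277, q=21
i=3: a=5 ⇒ p=1451, q=110
(x₁, y₁) = (1451, 110);  1451² − 174·110² = 1 ✓

1451 110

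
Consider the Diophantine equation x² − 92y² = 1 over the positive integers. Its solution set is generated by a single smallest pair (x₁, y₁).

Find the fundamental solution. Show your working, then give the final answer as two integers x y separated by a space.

1151 120

√92 = [9; 1,1,2,4,2,1,1,18, …], period ℓ=8 (even) → k=7
step 0: (9, 1)  from 9·(1,0) + (0,1)
step 1: (10, 1)  from 1·(9,1) + (1,0)
step 2: (19, 2)  from 1·(10,1) + (9,1)
step 3: (48, 5)  from 2·(19,2) + (10,1)
step 4: (211, 22)  from 4·(48,5) + (19,2)
step 5: (470, 49)  from 2·(211,22) + (48,5)
step 6: (681, 71)  from 1·(470,49) + (211,22)
step 7: (1151, 120)  from 1·(681,71) + (470,49)
(x₁, y₁) = (1151, 120);  1151² − 92·120² = 1 ✓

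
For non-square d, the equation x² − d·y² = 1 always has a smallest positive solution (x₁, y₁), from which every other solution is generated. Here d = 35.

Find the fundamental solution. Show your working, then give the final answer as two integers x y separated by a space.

[5; 1,10] for √35; ℓ=2 ⇒ convergent index 1
i=0: a=5 ⇒ p=5, q=1
i=1: a=1 ⇒ p=6, q=1
→ (6, 1).  Check: 6²=36, 35·1²=35, difference 1.

6 1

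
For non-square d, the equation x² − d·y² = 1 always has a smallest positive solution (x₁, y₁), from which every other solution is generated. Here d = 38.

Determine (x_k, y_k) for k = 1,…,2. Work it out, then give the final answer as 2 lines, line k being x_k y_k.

d=38: √d = [6; 6,12] (ℓ=2, even), read p_1/q_1
k=0  a_k=6  p_k/q_k = 6/1
k=1  a_k=6  p_k/q_k = 37/6
(x₁, y₁) = (37, 6);  37² − 38·6² = 1 ✓
n=2: (37,6)∘(37,6) = (37·37+38·6·6, 37·6+6·37) = (2737,444)

37 6
2737 444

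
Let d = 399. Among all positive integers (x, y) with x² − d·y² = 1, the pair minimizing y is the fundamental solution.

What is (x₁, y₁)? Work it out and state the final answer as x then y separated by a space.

√399 → a₀=19, period (1,38); ℓ=2 even so k=1
k=0  a_k=19  p_k/q_k = 19/1
k=1  a_k=1  p_k/q_k = 20/1
→ (20, 1).  Check: 20²=400, 399·1²=399, difference 1.

20 1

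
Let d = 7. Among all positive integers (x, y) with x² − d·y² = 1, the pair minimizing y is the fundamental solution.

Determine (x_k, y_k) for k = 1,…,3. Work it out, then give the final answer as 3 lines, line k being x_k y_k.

[2; 1,1,1,4] for √7; ℓ=4 ⇒ convergent index 3
step 0: (2, 1)  from 2·(1,0) + (0,1)
…
step 2: (5, 2)  from 1·(3,1) + (2,1)
step 3: (8, 3)  from 1·(5,2) + (3,1)
fundamental: x₁=8, y₁=3  (since 64 − 7·9 = 1)
k=2:  x_2 = 8·8+7·3·3 = 127,  y_2 = 8·3+3·8 = 48
k=3:  x_3 = 8·127+7·3·48 = 2024,  y_3 = 8·48+3·127 = 765

8 3
127 48
2024 765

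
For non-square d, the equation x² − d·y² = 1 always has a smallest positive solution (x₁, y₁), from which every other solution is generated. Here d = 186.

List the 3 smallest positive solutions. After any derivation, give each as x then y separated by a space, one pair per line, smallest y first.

√186 → a₀=13, period (1,1,1,3,4,3,1,1,1,26); ℓ=10 even so k=9
step 0: (13, 1)  from 13·(1,0) + (0,1)
…
step 4: (150, 11)  from 3·(41,3) + (27,2)
…
step 8: (4787, 351)  from 1·(2714,199) + (2073,152)
step 9: (7501, 550)  from 1·(4787,351) + (2714,199)
→ (7501, 550).  Check: 7501²=56265001, 186·550²=56265000, difference 1.
(7501+550√186)^2 = 112530001 + 8251100√186
(7501+550√186)^3 = 1688175067501 + 123783001650√186

7501 550
112530001 8251100
1688175067501 123783001650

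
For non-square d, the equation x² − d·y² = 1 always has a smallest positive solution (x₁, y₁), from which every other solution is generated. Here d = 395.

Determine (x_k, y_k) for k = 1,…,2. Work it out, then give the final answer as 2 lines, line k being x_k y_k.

√395 = [19; 1,6,1,38, …], period ℓ=4 (even) → k=3
step 0: (19, 1)  from 19·(1,0) + (0,1)
…
step 2: (139, 7)  from 6·(20,1) + (19,1)
step 3: (159, 8)  from 1·(139,7) + (20,1)
(x₁, y₁) = (159, 8);  159² − 395·8² = 1 ✓
k=2:  x_2 = 159·159+395·8·8 = 50561,  y_2 = 159·8+8·159 = 2544

159 8
50561 2544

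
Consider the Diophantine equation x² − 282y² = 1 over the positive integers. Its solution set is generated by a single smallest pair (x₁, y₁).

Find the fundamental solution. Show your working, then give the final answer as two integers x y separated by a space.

2351 140

[16; 1,3,1,4,1,3,1,32] for √282; ℓ=8 ⇒ convergent index 7
k=0  a_k=16  p_k/q_k = 16/1
k=1  a_k=1  p_k/q_k = 17/1
k=2  a_k=3  p_k/q_k = 67/4
…
k=4  a_k=4  p_k/q_k = 403/24
…
k=6  a_k=3  p_k/q_k = 1864/111
k=7  a_k=1  p_k/q_k = 2351/140
(x₁, y₁) = (2351, 140);  2351² − 282·140² = 1 ✓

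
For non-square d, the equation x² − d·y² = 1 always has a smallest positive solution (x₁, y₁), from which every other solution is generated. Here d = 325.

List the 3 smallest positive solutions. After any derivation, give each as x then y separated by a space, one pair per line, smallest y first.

d=325: √d = [18; 36] (ℓ=1, odd), read p_1/q_1
k=0  a_k=18  p_k/q_k = 18/1
k=1  a_k=36  p_k/q_k = 649/36
→ (649, 36).  Check: 649²=421201, 325·36²=421200, difference 1.
(x_2, y_2) = (649·649 + 325·36·36, 649·36 + 36·649) = (842401, 46728)
(x_3, y_3) = (649·842401 + 325·36·46728, 649·46728 + 36·842401) = (1093435849, 60652908)

649 36
842401 46728
1093435849 60652908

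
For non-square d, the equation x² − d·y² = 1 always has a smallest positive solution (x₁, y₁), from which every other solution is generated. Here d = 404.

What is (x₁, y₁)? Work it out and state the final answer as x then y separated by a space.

201 10

√404 → a₀=20, period (10,40); ℓ=2 even so k=1
a_0=20:  p_0=20·1+0=20,  q_0=20·0+1=1
a_1=10:  p_1=10·20+1=201,  q_1=10·1+0=10
fundamental: x₁=201, y₁=10  (since 40401 − 404·100 = 1)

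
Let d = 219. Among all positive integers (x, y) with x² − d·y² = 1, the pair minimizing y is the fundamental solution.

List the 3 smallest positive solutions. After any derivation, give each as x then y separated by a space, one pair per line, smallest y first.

74 5
10951 740
1620674 109515

√219 = [14; 1,3,1,28, …], period ℓ=4 (even) → k=3
step 0: (14, 1)  from 14·(1,0) + (0,1)
…
step 2: (59, 4)  from 3·(15,1) + (14,1)
step 3: (74, 5)  from 1·(59,4) + (15,1)
→ (74, 5).  Check: 74²=5476, 219·5²=5475, difference 1.
(x_2, y_2) = (74·74 + 219·5·5, 74·5 + 5·74) = (10951, 740)
(x_3, y_3) = (74·10951 + 219·5·740, 74·740 + 5·10951) = (1620674, 109515)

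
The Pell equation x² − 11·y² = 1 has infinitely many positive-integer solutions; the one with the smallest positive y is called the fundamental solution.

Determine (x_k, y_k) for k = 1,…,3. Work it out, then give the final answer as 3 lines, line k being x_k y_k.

10 3
199 60
3970 1197

√11 = [3; 3,6, …], period ℓ=2 (even) → k=1
i=0: a=3 ⇒ p=3, q=1
i=1: a=3 ⇒ p=10, q=3
(x₁, y₁) = (10, 3);  10² − 11·3² = 1 ✓
n=2: (10,3)∘(10,3) = (10·10+11·3·3, 10·3+3·10) = (199,60)
n=3: (199,60)∘(10,3) = (10·199+11·3·60, 10·60+3·199) = (3970,1197)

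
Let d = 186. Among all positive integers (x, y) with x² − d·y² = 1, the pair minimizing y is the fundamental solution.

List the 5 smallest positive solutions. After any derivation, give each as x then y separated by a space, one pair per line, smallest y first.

√186 = [13; 1,1,1,3,4,3,1,1,1,26, …], period ℓ=10 (even) → k=9
a_0=13:  p_0=13·1+0=13,  q_0=13·0+1=1
a_1=1:  p_1=1·13+1=14,  q_1=1·1+0=1
a_2=1:  p_2=1·14+13=27,  q_2=1·1+1=2
a_3=1:  p_3=1·27+14=41,  q_3=1·2+1=3
a_4=3:  p_4=3·41+27=150,  q_4=3·3+2=11
…
a_8=1:  p_8=1·2714+2073=4787,  q_8=1·199+152=351
a_9=1:  p_9=1·4787+2714=7501,  q_9=1·351+199=550
→ (7501, 550).  Check: 7501²=56265001, 186·550²=56265000, difference 1.
k=2:  x_2 = 7501·7501+186·550·550 = 112530001,  y_2 = 7501·550+550·7501 = 8251100
k=3:  x_3 = 7501·112530001+186·550·8251100 = 1688175067501,  y_3 = 7501·8251100+550·112530001 = 123783001650
k=4:  x_4 = 7501·1688175067501+186·550·123783001650 = 25326002250120001,  y_4 = 7501·123783001650+550·1688175067501 = 1856992582502200
k=5:  x_5 = 7501·25326002250120001+186·550·1856992582502200 = 379940684068125187501,  y_5 = 7501·1856992582502200+550·25326002250120001 = 27858602598915002750

7501 550
112530001 8251100
1688175067501 123783001650
25326002250120001 1856992582502200
379940684068125187501 27858602598915002750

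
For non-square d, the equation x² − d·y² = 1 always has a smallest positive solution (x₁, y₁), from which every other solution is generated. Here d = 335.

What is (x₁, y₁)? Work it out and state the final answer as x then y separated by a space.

√335 = [18; 3,3,3,36, …], period ℓ=4 (even) → k=3
step 0: (18, 1)  from 18·(1,0) + (0,1)
step 1: (55, 3)  from 3·(18,1) + (1,0)
step 2: (183, 10)  from 3·(55,3) + (18,1)
step 3: (604, 33)  from 3·(183,10) + (55,3)
(x₁, y₁) = (604, 33);  604² − 335·33² = 1 ✓

604 33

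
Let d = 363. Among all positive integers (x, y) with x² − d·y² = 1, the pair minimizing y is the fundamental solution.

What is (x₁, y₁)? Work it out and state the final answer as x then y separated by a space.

362 19

√363 → a₀=19, period (19,38); ℓ=2 even so k=1
a_0=19:  p_0=19·1+0=19,  q_0=19·0+1=1
a_1=19:  p_1=19·19+1=362,  q_1=19·1+0=19
fundamental: x₁=362, y₁=19  (since 131044 − 363·361 = 1)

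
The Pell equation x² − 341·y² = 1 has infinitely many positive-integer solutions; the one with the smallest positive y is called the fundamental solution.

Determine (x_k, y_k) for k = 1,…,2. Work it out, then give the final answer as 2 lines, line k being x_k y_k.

√341 → a₀=18, period (2,6,1,8,2,…,6,2,36); ℓ=14 even so k=13
i=0: a=18 ⇒ p=18, q=1
i=1: a=2 ⇒ p=37, q=2
…
i=3: a=1 ⇒ p=277, q=15
i=4: a=8 ⇒ p=2456, q=133
i=5: a=2 ⇒ p=5189, q=281
i=6: a=1 ⇒ p=7645, q=414
i=7: a=2 ⇒ p=20479, q=1109
i=8: a=1 ⇒ p=28124, q=1523
i=9: a=2 ⇒ p=76727, q=4155
…
i=12: a=6 ⇒ p=4953942, q=268271
i=13: a=2 ⇒ p=10626551, q=575460
fundamental: x₁=10626551, y₁=575460  (since 112923586155601 − 341·331154211600 = 1)
(10626551+575460√341)^2 = 225847172311201 + 12230310076920√341

10626551 575460
225847172311201 12230310076920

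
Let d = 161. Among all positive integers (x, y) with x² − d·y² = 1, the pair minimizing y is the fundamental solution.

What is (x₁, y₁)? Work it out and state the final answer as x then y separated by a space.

[12; 1,2,4,1,2,1,4,2,1,24] for √161; ℓ=10 ⇒ convergent index 9
k=0  a_k=12  p_k/q_k = 12/1
k=1  a_k=1  p_k/q_k = 13/1
k=2  a_k=2  p_k/q_k = 38/3
k=3  a_k=4  p_k/q_k = 165/13
…
k=8  a_k=2  p_k/q_k = 8108/639
k=9  a_k=1  p_k/q_k = 11775/928
→ (11775, 928).  Check: 11775²=138650625, 161·928²=138650624, difference 1.

11775 928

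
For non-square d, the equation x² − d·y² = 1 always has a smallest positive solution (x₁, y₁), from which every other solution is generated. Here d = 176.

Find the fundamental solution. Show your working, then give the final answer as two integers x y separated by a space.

199 15

√176 → a₀=13, period (3,1,3,26); ℓ=4 even so k=3
i=0: a=13 ⇒ p=13, q=1
i=1: a=3 ⇒ p=40, q=3
i=2: a=1 ⇒ p=53, q=4
i=3: a=3 ⇒ p=199, q=15
→ (199, 15).  Check: 199²=39601, 176·15²=39600, difference 1.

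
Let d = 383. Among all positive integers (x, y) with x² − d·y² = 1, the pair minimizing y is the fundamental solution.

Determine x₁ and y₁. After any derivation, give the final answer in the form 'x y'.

18768 959

√383 = [19; 1,1,3,19,3,1,1,38, …], period ℓ=8 (even) → k=7
k=0  a_k=19  p_k/q_k = 19/1
k=1  a_k=1  p_k/q_k = 20/1
k=2  a_k=1  p_k/q_k = 39/2
k=3  a_k=3  p_k/q_k = 137/7
…
k=5  a_k=3  p_k/q_k = 8063/412
k=6  a_k=1  p_k/q_k = 10705/547
k=7  a_k=1  p_k/q_k = 18768/959
fundamental: x₁=18768, y₁=959  (since 352237824 − 383·919681 = 1)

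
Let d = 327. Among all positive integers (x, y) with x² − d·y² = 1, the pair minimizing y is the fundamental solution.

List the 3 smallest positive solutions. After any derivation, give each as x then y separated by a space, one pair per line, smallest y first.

217 12
94177 5208
40872601 2260260

[18; 12,36] for √327; ℓ=2 ⇒ convergent index 1
i=0: a=18 ⇒ p=18, q=1
i=1: a=12 ⇒ p=217, q=12
fundamental: x₁=217, y₁=12  (since 47089 − 327·144 = 1)
k=2:  x_2 = 217·217+327·12·12 = 94177,  y_2 = 217·12+12·217 = 5208
k=3:  x_3 = 217·94177+327·12·5208 = 40872601,  y_3 = 217·5208+12·94177 = 2260260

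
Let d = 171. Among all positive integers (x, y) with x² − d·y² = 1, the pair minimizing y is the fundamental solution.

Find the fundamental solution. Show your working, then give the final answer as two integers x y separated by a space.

170 13

d=171: √d = [13; 13,26] (ℓ=2, even), read p_1/q_1
k=0  a_k=13  p_k/q_k = 13/1
k=1  a_k=13  p_k/q_k = 170/13
→ (170, 13).  Check: 170²=28900, 171·13²=28899, difference 1.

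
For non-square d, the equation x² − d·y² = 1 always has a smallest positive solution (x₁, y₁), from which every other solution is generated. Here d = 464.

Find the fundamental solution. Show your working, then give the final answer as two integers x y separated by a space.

√464 → a₀=21, period (1,1,5,1,1,1,5,1,1,42); ℓ=10 even so k=9
a_0=21:  p_0=21·1+0=21,  q_0=21·0+1=1
…
a_4=1:  p_4=1·237+43=280,  q_4=1·11+2=13
…
a_8=1:  p_8=1·4502+797=5299,  q_8=1·209+37=246
a_9=1:  p_9=1·5299+4502=9801,  q_9=1·246+209=455
(x₁, y₁) = (9801, 455);  9801² − 464·455² = 1 ✓

9801 455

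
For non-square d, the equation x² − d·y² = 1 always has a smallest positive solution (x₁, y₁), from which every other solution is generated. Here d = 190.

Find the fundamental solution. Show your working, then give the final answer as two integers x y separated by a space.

52021 3774

√190 → a₀=13, period (1,3,1,1,1,…,3,1,26); ℓ=14 even so k=13
a_0=13:  p_0=13·1+0=13,  q_0=13·0+1=1
a_1=1:  p_1=1·13+1=14,  q_1=1·1+0=1
…
a_3=1:  p_3=1·55+14=69,  q_3=1·4+1=5
a_4=1:  p_4=1·69+55=124,  q_4=1·5+4=9
a_5=1:  p_5=1·124+69=193,  q_5=1·9+5=14
…
a_8=2:  p_8=2·1213+510=2936,  q_8=2·88+37=213
…
a_11=1:  p_11=1·7085+4149=11234,  q_11=1·514+301=815
a_12=3:  p_12=3·11234+7085=40787,  q_12=3·815+514=2959
a_13=1:  p_13=1·40787+11234=52021,  q_13=1·2959+815=3774
→ (52021, 3774).  Check: 52021²=2706184441, 190·3774²=2706184440, difference 1.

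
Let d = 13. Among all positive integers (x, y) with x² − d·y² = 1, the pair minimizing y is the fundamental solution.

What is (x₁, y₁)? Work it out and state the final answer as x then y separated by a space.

[3; 1,1,1,1,6] for √13; ℓ=5 ⇒ convergent index 9
i=0: a=3 ⇒ p=3, q=1
i=1: a=1 ⇒ p=4, q=1
…
i=3: a=1 ⇒ p=11, q=3
i=4: a=1 ⇒ p=18, q=5
i=5: a=6 ⇒ p=119, q=33
…
i=8: a=1 ⇒ p=393, q=109
i=9: a=1 ⇒ p=649, q=180
fundamental: x₁=649, y₁=180  (since 421201 − 13·32400 = 1)

649 180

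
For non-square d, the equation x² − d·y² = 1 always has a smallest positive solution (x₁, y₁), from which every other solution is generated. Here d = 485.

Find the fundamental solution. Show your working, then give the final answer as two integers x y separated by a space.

969 44

√485 = [22; 44, …], period ℓ=1 (odd) → k=1
i=0: a=22 ⇒ p=22, q=1
i=1: a=44 ⇒ p=969, q=44
fundamental: x₁=969, y₁=44  (since 938961 − 485·1936 = 1)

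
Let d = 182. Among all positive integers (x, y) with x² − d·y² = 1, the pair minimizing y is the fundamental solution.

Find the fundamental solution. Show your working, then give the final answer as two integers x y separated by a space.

√182 = [13; 2,26, …], period ℓ=2 (even) → k=1
k=0  a_k=13  p_k/q_k = 13/1
k=1  a_k=2  p_k/q_k = 27/2
fundamental: x₁=27, y₁=2  (since 729 − 182·4 = 1)

27 2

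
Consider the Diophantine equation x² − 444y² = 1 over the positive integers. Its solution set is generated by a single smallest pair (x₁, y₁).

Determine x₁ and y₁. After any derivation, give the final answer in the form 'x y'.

295 14

√444 = [21; 14,42, …], period ℓ=2 (even) → k=1
a_0=21:  p_0=21·1+0=21,  q_0=21·0+1=1
a_1=14:  p_1=14·21+1=295,  q_1=14·1+0=14
→ (295, 14).  Check: 295²=87025, 444·14²=87024, difference 1.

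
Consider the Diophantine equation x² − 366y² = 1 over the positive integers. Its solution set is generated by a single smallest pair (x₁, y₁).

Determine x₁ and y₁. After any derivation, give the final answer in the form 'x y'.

√366 → a₀=19, period (7,1,1,1,2,12,2,1,1,1,7,38); ℓ=12 even so k=11
i=0: a=19 ⇒ p=19, q=1
…
i=2: a=1 ⇒ p=153, q=8
…
i=4: a=1 ⇒ p=440, q=23
i=5: a=2 ⇒ p=1167, q=61
…
i=10: a=1 ⇒ p=119053, q=6223
i=11: a=7 ⇒ p=907925, q=47458
fundamental: x₁=907925, y₁=47458  (since 824327805625 − 366·2252261764 = 1)

907925 47458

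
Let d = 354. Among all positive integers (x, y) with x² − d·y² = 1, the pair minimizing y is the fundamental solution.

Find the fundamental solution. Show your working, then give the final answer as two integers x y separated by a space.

d=354: √d = [18; 1,4,2,2,18,2,2,4,1,36] (ℓ=10, even), read p_9/q_9
i=0: a=18 ⇒ p=18, q=1
i=1: a=1 ⇒ p=19, q=1
i=2: a=4 ⇒ p=94, q=5
…
i=6: a=2 ⇒ p=19210, q=1021
i=7: a=2 ⇒ p=47771, q=2539
i=8: a=4 ⇒ p=210294, q=11177
i=9: a=1 ⇒ p=258065, q=13716
→ (258065, 13716).  Check: 258065²=66597544225, 354·13716²=66597544224, difference 1.

258065 13716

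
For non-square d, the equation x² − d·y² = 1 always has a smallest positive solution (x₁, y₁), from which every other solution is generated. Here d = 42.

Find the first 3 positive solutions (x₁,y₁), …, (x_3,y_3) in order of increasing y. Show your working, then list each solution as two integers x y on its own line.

13 2
337 52
8749 1350

[6; 2,12] for √42; ℓ=2 ⇒ convergent index 1
a_0=6:  p_0=6·1+0=6,  q_0=6·0+1=1
a_1=2:  p_1=2·6+1=13,  q_1=2·1+0=2
(x₁, y₁) = (13, 2);  13² − 42·2² = 1 ✓
n=2: (13,2)∘(13,2) = (13·13+42·2·2, 13·2+2·13) = (337,52)
n=3: (337,52)∘(13,2) = (13·337+42·2·52, 13·52+2·337) = (8749,1350)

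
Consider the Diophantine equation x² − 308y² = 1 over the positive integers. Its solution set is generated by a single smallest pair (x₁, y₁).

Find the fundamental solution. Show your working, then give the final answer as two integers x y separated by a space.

351 20

√308 → a₀=17, period (1,1,4,1,1,34); ℓ=6 even so k=5
a_0=17:  p_0=17·1+0=17,  q_0=17·0+1=1
…
a_4=1:  p_4=1·158+35=193,  q_4=1·9+2=11
a_5=1:  p_5=1·193+158=351,  q_5=1·11+9=20
→ (351, 20).  Check: 351²=123201, 308·20²=123200, difference 1.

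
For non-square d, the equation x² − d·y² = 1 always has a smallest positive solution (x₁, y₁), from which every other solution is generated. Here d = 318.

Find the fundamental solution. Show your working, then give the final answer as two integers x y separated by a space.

107 6

√318 → a₀=17, period (1,4,1,34); ℓ=4 even so k=3
i=0: a=17 ⇒ p=17, q=1
…
i=2: a=4 ⇒ p=89, q=5
i=3: a=1 ⇒ p=107, q=6
(x₁, y₁) = (107, 6);  107² − 318·6² = 1 ✓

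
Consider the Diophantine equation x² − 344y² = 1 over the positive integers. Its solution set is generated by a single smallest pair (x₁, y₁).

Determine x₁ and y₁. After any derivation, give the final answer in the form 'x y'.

10405 561

√344 = [18; 1,1,4,1,3,1,4,1,1,36, …], period ℓ=10 (even) → k=9
k=0  a_k=18  p_k/q_k = 18/1
k=1  a_k=1  p_k/q_k = 19/1
…
k=4  a_k=1  p_k/q_k = 204/11
…
k=6  a_k=1  p_k/q_k = 983/53
…
k=8  a_k=1  p_k/q_k = 5694/307
k=9  a_k=1  p_k/q_k = 10405/561
(x₁, y₁) = (10405, 561);  10405² − 344·561² = 1 ✓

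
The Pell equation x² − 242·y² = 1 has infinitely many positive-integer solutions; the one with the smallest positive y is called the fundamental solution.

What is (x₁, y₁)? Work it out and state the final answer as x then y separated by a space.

19601 1260

d=242: √d = [15; 1,1,3,1,14,1,3,1,1,30] (ℓ=10, even), read p_9/q_9
i=0: a=15 ⇒ p=15, q=1
i=1: a=1 ⇒ p=16, q=1
…
i=3: a=3 ⇒ p=109, q=7
i=4: a=1 ⇒ p=140, q=9
…
i=6: a=1 ⇒ p=2209, q=142
i=7: a=3 ⇒ p=8696, q=559
i=8: a=1 ⇒ p=10905, q=701
i=9: a=1 ⇒ p=19601, q=1260
→ (19601, 1260).  Check: 19601²=384199201, 242·1260²=384199200, difference 1.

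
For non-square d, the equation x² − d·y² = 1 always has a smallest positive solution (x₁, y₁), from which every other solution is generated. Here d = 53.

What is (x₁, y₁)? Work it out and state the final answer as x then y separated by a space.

d=53: √d = [7; 3,1,1,3,14] (ℓ=5, odd), read p_9/q_9
a_0=7:  p_0=7·1+0=7,  q_0=7·0+1=1
a_1=3:  p_1=3·7+1=22,  q_1=3·1+0=3
…
a_5=14:  p_5=14·182+51=2599,  q_5=14·25+7=357
a_6=3:  p_6=3·2599+182=7979,  q_6=3·357+25=1096
a_7=1:  p_7=1·7979+2599=10578,  q_7=1·1096+357=1453
a_8=1:  p_8=1·10578+7979=18557,  q_8=1·1453+1096=2549
a_9=3:  p_9=3·18557+10578=66249,  q_9=3·2549+1453=9100
→ (66249, 9100).  Check: 66249²=4388930001, 53·9100²=4388930000, difference 1.

66249 9100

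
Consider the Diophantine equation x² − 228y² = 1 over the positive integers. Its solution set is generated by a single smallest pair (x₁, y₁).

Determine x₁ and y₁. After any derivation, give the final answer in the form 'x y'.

d=228: √d = [15; 10,30] (ℓ=2, even), read p_1/q_1
i=0: a=15 ⇒ p=15, q=1
i=1: a=10 ⇒ p=151, q=10
fundamental: x₁=151, y₁=10  (since 22801 − 228·100 = 1)

151 10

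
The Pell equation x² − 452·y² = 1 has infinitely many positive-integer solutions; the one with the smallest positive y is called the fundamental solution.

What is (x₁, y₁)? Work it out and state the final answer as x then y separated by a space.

1204353 56648

d=452: √d = [21; 3,1,5,3,10,3,5,1,3,42] (ℓ=10, even), read p_9/q_9
i=0: a=21 ⇒ p=21, q=1
…
i=2: a=1 ⇒ p=85, q=4
i=3: a=5 ⇒ p=489, q=23
…
i=5: a=10 ⇒ p=16009, q=753
i=6: a=3 ⇒ p=49579, q=2332
…
i=8: a=1 ⇒ p=313483, q=14745
i=9: a=3 ⇒ p=1204353, q=56648
(x₁, y₁) = (1204353, 56648);  1204353² − 452·56648² = 1 ✓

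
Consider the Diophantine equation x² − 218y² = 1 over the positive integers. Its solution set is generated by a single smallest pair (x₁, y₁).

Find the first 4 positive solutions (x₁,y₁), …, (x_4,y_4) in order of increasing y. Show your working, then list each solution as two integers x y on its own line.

√218 → a₀=14, period (1,3,3,1,28); ℓ=5 odd so k=9
k=0  a_k=14  p_k/q_k = 14/1
k=1  a_k=1  p_k/q_k = 15/1
…
k=7  a_k=3  p_k/q_k = 29633/2007
k=8  a_k=3  p_k/q_k = 96370/6527
k=9  a_k=1  p_k/q_k = 126003/8534
fundamental: x₁=126003, y₁=8534  (since 15876756009 − 218·72829156 = 1)
(126003+8534√218)^2 = 31753512017 + 2150619204√218
(126003+8534√218)^3 = 8002075549230099 + 541968943114690√218
(126003+8534√218)^4 = 2016571050827526816577 + 136579425476409948936√218

126003 8534
31753512017 2150619204
8002075549230099 541968943114690
2016571050827526816577 136579425476409948936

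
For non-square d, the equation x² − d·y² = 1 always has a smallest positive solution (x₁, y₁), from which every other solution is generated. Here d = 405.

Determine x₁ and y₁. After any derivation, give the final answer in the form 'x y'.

√405 = [20; 8,40, …], period ℓ=2 (even) → k=1
a_0=20:  p_0=20·1+0=20,  q_0=20·0+1=1
a_1=8:  p_1=8·20+1=161,  q_1=8·1+0=8
fundamental: x₁=161, y₁=8  (since 25921 − 405·64 = 1)

161 8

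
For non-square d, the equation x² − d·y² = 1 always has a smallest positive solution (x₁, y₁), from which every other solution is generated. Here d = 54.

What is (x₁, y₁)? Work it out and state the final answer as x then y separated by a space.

485 66

√54 = [7; 2,1,6,1,2,14, …], period ℓ=6 (even) → k=5
a_0=7:  p_0=7·1+0=7,  q_0=7·0+1=1
…
a_3=6:  p_3=6·22+15=147,  q_3=6·3+2=20
a_4=1:  p_4=1·147+22=169,  q_4=1·20+3=23
a_5=2:  p_5=2·169+147=485,  q_5=2·23+20=66
→ (485, 66).  Check: 485²=235225, 54·66²=235224, difference 1.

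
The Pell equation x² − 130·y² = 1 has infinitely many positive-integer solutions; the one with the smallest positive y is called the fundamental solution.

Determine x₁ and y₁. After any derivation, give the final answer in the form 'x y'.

6499 570

√130 = [11; 2,2,22, …], period ℓ=3 (odd) → k=5
i=0: a=11 ⇒ p=11, q=1
i=1: a=2 ⇒ p=23, q=2
i=2: a=2 ⇒ p=57, q=5
i=3: a=22 ⇒ p=1277, q=112
i=4: a=2 ⇒ p=2611, q=229
i=5: a=2 ⇒ p=6499, q=570
→ (6499, 570).  Check: 6499²=42237001, 130·570²=42237000, difference 1.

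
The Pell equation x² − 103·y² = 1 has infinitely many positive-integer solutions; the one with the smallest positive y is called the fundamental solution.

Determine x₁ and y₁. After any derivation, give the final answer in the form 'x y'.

227528 22419

[10; 6,1,2,1,1,9,1,1,2,1,6,20] for √103; ℓ=12 ⇒ convergent index 11
i=0: a=10 ⇒ p=10, q=1
i=1: a=6 ⇒ p=61, q=6
i=2: a=1 ⇒ p=71, q=7
i=3: a=2 ⇒ p=203, q=20
…
i=5: a=1 ⇒ p=477, q=47
i=6: a=9 ⇒ p=4567, q=450
i=7: a=1 ⇒ p=5044, q=497
i=8: a=1 ⇒ p=9611, q=947
i=9: a=2 ⇒ p=24266, q=2391
i=10: a=1 ⇒ p=33877, q=3338
i=11: a=6 ⇒ p=227528, q=22419
fundamental: x₁=227528, y₁=22419  (since 51768990784 − 103·502611561 = 1)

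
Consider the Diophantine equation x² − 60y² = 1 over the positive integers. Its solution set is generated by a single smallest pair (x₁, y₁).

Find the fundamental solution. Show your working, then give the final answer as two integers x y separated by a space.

[7; 1,2,1,14] for √60; ℓ=4 ⇒ convergent index 3
i=0: a=7 ⇒ p=7, q=1
i=1: a=1 ⇒ p=8, q=1
i=2: a=2 ⇒ p=23, q=3
i=3: a=1 ⇒ p=31, q=4
(x₁, y₁) = (31, 4);  31² − 60·4² = 1 ✓

31 4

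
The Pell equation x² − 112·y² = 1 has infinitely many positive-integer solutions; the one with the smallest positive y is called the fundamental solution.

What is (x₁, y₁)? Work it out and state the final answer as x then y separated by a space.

d=112: √d = [10; 1,1,2,1,1,20] (ℓ=6, even), read p_5/q_5
k=0  a_k=10  p_k/q_k = 10/1
…
k=2  a_k=1  p_k/q_k = 21/2
…
k=4  a_k=1  p_k/q_k = 74/7
k=5  a_k=1  p_k/q_k = 127/12
fundamental: x₁=127, y₁=12  (since 16129 − 112·144 = 1)

127 12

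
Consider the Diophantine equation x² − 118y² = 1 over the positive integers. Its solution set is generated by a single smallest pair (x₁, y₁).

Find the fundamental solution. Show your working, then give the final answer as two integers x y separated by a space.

√118 = [10; 1,6,3,2,10,2,3,6,1,20, …], period ℓ=10 (even) → k=9
i=0: a=10 ⇒ p=10, q=1
…
i=2: a=6 ⇒ p=76, q=7
…
i=4: a=2 ⇒ p=554, q=51
i=5: a=10 ⇒ p=5779, q=532
i=6: a=2 ⇒ p=12112, q=1115
i=7: a=3 ⇒ p=42115, q=3877
i=8: a=6 ⇒ p=264802, q=24377
i=9: a=1 ⇒ p=306917, q=28254
(x₁, y₁) = (306917, 28254);  306917² − 118·28254² = 1 ✓

306917 28254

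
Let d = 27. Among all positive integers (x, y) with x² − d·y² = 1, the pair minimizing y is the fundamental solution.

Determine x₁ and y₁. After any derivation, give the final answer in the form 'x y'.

26 5

√27 = [5; 5,10, …], period ℓ=2 (even) → k=1
a_0=5:  p_0=5·1+0=5,  q_0=5·0+1=1
a_1=5:  p_1=5·5+1=26,  q_1=5·1+0=5
fundamental: x₁=26, y₁=5  (since 676 − 27·25 = 1)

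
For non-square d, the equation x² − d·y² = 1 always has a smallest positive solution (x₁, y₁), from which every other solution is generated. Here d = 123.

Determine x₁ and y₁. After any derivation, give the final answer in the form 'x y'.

√123 → a₀=11, period (11,22); ℓ=2 even so k=1
i=0: a=11 ⇒ p=11, q=1
i=1: a=11 ⇒ p=122, q=11
→ (122, 11).  Check: 122²=14884, 123·11²=14883, difference 1.

122 11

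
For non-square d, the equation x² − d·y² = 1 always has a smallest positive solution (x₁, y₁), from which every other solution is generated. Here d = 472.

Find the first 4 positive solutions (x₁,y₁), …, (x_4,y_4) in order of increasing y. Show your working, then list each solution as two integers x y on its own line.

306917 14127
188396089777 8671632918
115643925371868101 5322943120573485
70986173286526887819457 3267403467465432958572

d=472: √d = [21; 1,2,1,1,1,…,2,1,42] (ℓ=14, even), read p_13/q_13
i=0: a=21 ⇒ p=21, q=1
i=1: a=1 ⇒ p=22, q=1
i=2: a=2 ⇒ p=65, q=3
…
i=7: a=5 ⇒ p=5779, q=266
i=8: a=4 ⇒ p=24224, q=1115
i=9: a=1 ⇒ p=30003, q=1381
…
i=12: a=2 ⇒ p=222687, q=10250
i=13: a=1 ⇒ p=306917, q=14127
→ (306917, 14127).  Check: 306917²=94198044889, 472·14127²=94198044888, difference 1.
(x_2, y_2) = (306917·306917 + 472·14127·14127, 306917·14127 + 14127·306917) = (188396089777, 8671632918)
(x_3, y_3) = (306917·188396089777 + 472·14127·8671632918, 306917·8671632918 + 14127·188396089777) = (115643925371868101, 5322943120573485)
(x_4, y_4) = (306917·115643925371868101 + 472·14127·5322943120573485, 306917·5322943120573485 + 14127·115643925371868101) = (70986173286526887819457, 3267403467465432958572)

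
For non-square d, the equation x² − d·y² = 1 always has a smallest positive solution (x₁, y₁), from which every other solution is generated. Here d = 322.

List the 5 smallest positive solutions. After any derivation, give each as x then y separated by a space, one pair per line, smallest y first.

√322 = [17; 1,16,1,34, …], period ℓ=4 (even) → k=3
k=0  a_k=17  p_k/q_k = 17/1
k=1  a_k=1  p_k/q_k = 18/1
k=2  a_k=16  p_k/q_k = 305/17
k=3  a_k=1  p_k/q_k = 323/18
(x₁, y₁) = (323, 18);  323² − 322·18² = 1 ✓
k=2:  x_2 = 323·323+322·18·18 = 208657,  y_2 = 323·18+18·323 = 11628
k=3:  x_3 = 323·208657+322·18·11628 = 134792099,  y_3 = 323·11628+18·208657 = 7511670
k=4:  x_4 = 323·134792099+322·18·7511670 = 87075487297,  y_4 = 323·7511670+18·134792099 = 4852527192
k=5:  x_5 = 323·87075487297+322·18·4852527192 = 56250630001763,  y_5 = 323·4852527192+18·87075487297 = 3134725054362

323 18
208657 11628
134792099 7511670
87075487297 4852527192
56250630001763 3134725054362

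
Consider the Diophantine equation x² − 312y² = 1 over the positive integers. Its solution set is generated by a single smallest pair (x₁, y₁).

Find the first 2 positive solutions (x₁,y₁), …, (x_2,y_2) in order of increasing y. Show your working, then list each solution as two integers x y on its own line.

√312 → a₀=17, period (1,1,1,34); ℓ=4 even so k=3
a_0=17:  p_0=17·1+0=17,  q_0=17·0+1=1
…
a_2=1:  p_2=1·18+17=35,  q_2=1·1+1=2
a_3=1:  p_3=1·35+18=53,  q_3=1·2+1=3
fundamental: x₁=53, y₁=3  (since 2809 − 312·9 = 1)
(x_2, y_2) = (53·53 + 312·3·3, 53·3 + 3·53) = (5617, 318)

53 3
5617 318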